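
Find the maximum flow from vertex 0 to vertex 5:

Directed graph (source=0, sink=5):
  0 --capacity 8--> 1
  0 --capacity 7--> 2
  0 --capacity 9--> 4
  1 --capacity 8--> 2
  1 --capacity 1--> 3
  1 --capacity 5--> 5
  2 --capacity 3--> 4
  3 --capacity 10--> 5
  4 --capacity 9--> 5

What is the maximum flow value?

Computing max flow:
  Flow on (0->1): 6/8
  Flow on (0->2): 3/7
  Flow on (0->4): 6/9
  Flow on (1->3): 1/1
  Flow on (1->5): 5/5
  Flow on (2->4): 3/3
  Flow on (3->5): 1/10
  Flow on (4->5): 9/9
Maximum flow = 15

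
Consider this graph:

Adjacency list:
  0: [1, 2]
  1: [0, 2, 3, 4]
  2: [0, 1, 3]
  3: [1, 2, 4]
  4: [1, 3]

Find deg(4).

Vertex 4 has neighbors [1, 3], so deg(4) = 2.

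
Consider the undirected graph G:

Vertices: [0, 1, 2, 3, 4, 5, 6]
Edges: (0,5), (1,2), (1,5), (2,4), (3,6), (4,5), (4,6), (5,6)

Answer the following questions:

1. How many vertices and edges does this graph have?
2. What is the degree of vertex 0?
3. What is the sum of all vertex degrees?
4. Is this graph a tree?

Count: 7 vertices, 8 edges.
Vertex 0 has neighbors [5], degree = 1.
Handshaking lemma: 2 * 8 = 16.
A tree on 7 vertices has 6 edges. This graph has 8 edges (2 extra). Not a tree.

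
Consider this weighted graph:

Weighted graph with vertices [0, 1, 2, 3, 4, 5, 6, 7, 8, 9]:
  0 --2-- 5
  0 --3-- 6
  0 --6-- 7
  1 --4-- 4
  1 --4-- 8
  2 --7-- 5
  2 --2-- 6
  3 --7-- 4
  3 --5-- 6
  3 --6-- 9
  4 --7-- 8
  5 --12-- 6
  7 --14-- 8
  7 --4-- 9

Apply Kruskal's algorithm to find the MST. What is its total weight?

Applying Kruskal's algorithm (sort edges by weight, add if no cycle):
  Add (0,5) w=2
  Add (2,6) w=2
  Add (0,6) w=3
  Add (1,8) w=4
  Add (1,4) w=4
  Add (7,9) w=4
  Add (3,6) w=5
  Add (0,7) w=6
  Skip (3,9) w=6 (creates cycle)
  Skip (2,5) w=7 (creates cycle)
  Add (3,4) w=7
  Skip (4,8) w=7 (creates cycle)
  Skip (5,6) w=12 (creates cycle)
  Skip (7,8) w=14 (creates cycle)
MST weight = 37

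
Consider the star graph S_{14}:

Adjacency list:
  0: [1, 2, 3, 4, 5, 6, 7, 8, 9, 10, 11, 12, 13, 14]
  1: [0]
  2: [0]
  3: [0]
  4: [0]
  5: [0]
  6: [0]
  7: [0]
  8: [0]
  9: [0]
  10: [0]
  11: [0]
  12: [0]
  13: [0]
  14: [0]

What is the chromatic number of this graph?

S_{14} has one hub adjacent to 14 leaves; leaves are pairwise non-adjacent.
Color the hub 0 and every leaf 1.
Chromatic number = 2.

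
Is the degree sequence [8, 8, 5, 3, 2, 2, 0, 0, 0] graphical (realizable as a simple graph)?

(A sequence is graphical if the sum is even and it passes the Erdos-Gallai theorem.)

Sum of degrees = 28. Sum is even but fails Erdos-Gallai. The sequence is NOT graphical.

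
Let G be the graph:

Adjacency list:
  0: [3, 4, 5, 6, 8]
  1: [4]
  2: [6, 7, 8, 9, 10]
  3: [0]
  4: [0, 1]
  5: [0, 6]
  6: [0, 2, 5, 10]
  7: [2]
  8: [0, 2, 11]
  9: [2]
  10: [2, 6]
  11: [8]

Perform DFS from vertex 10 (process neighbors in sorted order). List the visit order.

DFS from vertex 10 (neighbors processed in ascending order):
Visit order: 10, 2, 6, 0, 3, 4, 1, 5, 8, 11, 7, 9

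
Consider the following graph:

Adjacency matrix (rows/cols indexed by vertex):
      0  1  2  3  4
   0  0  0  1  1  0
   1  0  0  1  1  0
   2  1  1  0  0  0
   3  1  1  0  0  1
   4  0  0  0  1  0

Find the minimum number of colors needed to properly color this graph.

The graph has a maximum clique of size 2 (lower bound on chromatic number).
A valid 2-coloring: {0: 1, 1: 1, 2: 0, 3: 0, 4: 1}.
Chromatic number = 2.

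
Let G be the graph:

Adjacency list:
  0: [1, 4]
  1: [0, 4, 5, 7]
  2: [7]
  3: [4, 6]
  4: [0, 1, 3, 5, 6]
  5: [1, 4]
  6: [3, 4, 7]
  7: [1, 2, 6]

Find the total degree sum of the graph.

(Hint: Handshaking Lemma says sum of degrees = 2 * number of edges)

Count edges: 11 edges.
By Handshaking Lemma: sum of degrees = 2 * 11 = 22.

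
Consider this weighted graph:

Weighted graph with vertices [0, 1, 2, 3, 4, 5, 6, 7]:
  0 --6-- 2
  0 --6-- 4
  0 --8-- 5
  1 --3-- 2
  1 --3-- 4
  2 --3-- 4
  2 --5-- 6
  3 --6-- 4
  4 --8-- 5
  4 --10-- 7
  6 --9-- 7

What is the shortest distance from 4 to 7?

Using Dijkstra's algorithm from vertex 4:
Shortest path: 4 -> 7
Total weight: 10 = 10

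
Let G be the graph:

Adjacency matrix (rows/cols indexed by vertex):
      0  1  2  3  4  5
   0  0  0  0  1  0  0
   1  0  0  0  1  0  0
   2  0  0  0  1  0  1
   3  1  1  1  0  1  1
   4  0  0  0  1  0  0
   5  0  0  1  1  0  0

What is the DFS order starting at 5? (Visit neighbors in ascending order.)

DFS from vertex 5 (neighbors processed in ascending order):
Visit order: 5, 2, 3, 0, 1, 4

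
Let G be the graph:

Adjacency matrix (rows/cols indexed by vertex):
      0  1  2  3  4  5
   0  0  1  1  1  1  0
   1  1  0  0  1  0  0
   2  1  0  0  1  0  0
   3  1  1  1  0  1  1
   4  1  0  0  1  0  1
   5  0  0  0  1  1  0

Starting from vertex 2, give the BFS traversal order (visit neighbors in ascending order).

BFS from vertex 2 (neighbors processed in ascending order):
Visit order: 2, 0, 3, 1, 4, 5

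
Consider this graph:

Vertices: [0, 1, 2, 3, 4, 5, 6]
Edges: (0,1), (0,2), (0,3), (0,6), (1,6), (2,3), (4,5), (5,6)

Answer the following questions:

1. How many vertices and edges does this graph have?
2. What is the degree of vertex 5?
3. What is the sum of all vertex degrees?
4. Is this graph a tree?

Count: 7 vertices, 8 edges.
Vertex 5 has neighbors [4, 6], degree = 2.
Handshaking lemma: 2 * 8 = 16.
A tree on 7 vertices has 6 edges. This graph has 8 edges (2 extra). Not a tree.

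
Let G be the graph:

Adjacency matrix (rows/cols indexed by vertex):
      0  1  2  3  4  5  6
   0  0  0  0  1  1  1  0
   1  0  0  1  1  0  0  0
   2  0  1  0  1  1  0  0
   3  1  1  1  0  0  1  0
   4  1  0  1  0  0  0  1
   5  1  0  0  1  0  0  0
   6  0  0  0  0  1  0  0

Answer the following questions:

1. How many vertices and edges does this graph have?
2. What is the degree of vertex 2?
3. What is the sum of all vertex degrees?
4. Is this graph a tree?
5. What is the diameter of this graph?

Count: 7 vertices, 9 edges.
Vertex 2 has neighbors [1, 3, 4], degree = 3.
Handshaking lemma: 2 * 9 = 18.
A tree on 7 vertices has 6 edges. This graph has 9 edges (3 extra). Not a tree.
Diameter (longest shortest path) = 3.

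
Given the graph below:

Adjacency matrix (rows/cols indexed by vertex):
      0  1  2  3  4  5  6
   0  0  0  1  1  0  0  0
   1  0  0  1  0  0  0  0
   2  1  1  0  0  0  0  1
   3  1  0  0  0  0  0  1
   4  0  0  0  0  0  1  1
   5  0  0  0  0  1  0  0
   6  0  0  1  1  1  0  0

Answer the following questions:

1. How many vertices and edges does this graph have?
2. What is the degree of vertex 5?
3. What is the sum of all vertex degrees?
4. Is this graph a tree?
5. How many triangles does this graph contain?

Count: 7 vertices, 7 edges.
Vertex 5 has neighbors [4], degree = 1.
Handshaking lemma: 2 * 7 = 14.
A tree on 7 vertices has 6 edges. This graph has 7 edges (1 extra). Not a tree.
Number of triangles = 0.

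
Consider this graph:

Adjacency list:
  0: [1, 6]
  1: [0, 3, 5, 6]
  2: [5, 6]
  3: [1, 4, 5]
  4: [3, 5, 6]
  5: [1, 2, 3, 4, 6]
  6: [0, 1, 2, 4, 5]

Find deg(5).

Vertex 5 has neighbors [1, 2, 3, 4, 6], so deg(5) = 5.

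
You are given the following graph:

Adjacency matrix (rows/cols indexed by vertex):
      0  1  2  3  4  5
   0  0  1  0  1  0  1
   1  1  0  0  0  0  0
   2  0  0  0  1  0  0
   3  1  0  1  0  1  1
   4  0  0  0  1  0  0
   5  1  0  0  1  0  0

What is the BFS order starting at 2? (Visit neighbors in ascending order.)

BFS from vertex 2 (neighbors processed in ascending order):
Visit order: 2, 3, 0, 4, 5, 1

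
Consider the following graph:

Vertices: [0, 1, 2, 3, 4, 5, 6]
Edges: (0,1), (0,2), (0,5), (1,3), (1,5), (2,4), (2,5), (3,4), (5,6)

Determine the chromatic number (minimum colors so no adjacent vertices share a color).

The graph has a maximum clique of size 3 (lower bound on chromatic number).
A valid 3-coloring: {0: 1, 1: 2, 2: 2, 3: 0, 4: 1, 5: 0, 6: 1}.
Chromatic number = 3.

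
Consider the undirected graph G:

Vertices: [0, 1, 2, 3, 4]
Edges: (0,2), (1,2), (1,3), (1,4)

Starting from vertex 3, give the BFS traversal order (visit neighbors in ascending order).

BFS from vertex 3 (neighbors processed in ascending order):
Visit order: 3, 1, 2, 4, 0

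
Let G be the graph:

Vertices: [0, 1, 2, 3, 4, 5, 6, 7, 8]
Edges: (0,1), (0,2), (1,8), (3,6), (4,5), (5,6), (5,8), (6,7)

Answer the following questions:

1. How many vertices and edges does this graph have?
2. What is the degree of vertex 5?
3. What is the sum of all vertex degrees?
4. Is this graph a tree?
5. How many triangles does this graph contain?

Count: 9 vertices, 8 edges.
Vertex 5 has neighbors [4, 6, 8], degree = 3.
Handshaking lemma: 2 * 8 = 16.
A graph is a tree iff it is connected and has exactly n-1 edges. This graph is connected (all 9 vertices in one component) and has 9-1 = 8 edges. It is a tree.
Number of triangles = 0.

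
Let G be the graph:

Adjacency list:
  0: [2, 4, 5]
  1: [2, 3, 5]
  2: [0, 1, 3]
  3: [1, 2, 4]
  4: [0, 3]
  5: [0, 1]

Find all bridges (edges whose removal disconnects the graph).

No bridges found. The graph is 2-edge-connected (no single edge removal disconnects it).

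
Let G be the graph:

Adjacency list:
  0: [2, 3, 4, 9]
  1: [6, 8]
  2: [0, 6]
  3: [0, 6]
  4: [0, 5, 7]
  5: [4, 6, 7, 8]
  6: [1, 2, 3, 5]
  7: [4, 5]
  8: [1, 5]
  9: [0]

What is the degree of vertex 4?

Vertex 4 has neighbors [0, 5, 7], so deg(4) = 3.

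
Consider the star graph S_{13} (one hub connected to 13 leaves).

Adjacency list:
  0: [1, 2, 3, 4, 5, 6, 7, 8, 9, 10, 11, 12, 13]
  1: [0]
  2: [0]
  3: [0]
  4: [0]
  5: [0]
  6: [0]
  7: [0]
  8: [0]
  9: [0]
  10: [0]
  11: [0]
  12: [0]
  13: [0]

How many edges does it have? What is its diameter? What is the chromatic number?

Star graph S_{13}: the hub connects to all 13 leaves.
Edges = 13.
Diameter = 2 (any leaf to hub is 1, leaf to leaf through hub is 2).
Star graphs are bipartite (hub vs leaves), so chromatic number = 2.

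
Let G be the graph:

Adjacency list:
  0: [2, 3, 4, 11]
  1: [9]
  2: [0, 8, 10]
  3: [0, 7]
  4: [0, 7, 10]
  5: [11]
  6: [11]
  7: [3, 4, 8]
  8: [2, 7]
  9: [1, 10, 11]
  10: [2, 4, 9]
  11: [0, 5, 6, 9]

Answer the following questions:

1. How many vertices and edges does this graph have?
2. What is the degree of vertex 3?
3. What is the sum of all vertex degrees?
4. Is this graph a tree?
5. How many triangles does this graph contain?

Count: 12 vertices, 15 edges.
Vertex 3 has neighbors [0, 7], degree = 2.
Handshaking lemma: 2 * 15 = 30.
A tree on 12 vertices has 11 edges. This graph has 15 edges (4 extra). Not a tree.
Number of triangles = 0.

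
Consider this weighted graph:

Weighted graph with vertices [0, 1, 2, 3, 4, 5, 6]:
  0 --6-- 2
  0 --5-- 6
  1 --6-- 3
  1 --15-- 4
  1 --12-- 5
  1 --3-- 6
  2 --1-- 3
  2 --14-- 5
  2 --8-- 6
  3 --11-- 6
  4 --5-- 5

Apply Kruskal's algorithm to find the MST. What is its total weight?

Applying Kruskal's algorithm (sort edges by weight, add if no cycle):
  Add (2,3) w=1
  Add (1,6) w=3
  Add (0,6) w=5
  Add (4,5) w=5
  Add (0,2) w=6
  Skip (1,3) w=6 (creates cycle)
  Skip (2,6) w=8 (creates cycle)
  Skip (3,6) w=11 (creates cycle)
  Add (1,5) w=12
  Skip (2,5) w=14 (creates cycle)
  Skip (1,4) w=15 (creates cycle)
MST weight = 32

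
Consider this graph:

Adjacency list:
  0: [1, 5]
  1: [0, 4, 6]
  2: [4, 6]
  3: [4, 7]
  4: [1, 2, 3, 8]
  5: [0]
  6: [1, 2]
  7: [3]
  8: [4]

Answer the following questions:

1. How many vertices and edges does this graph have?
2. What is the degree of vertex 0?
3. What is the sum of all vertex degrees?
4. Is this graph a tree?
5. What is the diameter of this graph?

Count: 9 vertices, 9 edges.
Vertex 0 has neighbors [1, 5], degree = 2.
Handshaking lemma: 2 * 9 = 18.
A tree on 9 vertices has 8 edges. This graph has 9 edges (1 extra). Not a tree.
Diameter (longest shortest path) = 5.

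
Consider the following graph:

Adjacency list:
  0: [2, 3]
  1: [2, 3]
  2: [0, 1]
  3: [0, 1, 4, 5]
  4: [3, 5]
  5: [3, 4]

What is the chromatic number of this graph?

The graph has a maximum clique of size 3 (lower bound on chromatic number).
A valid 3-coloring: {0: 1, 1: 1, 2: 0, 3: 0, 4: 1, 5: 2}.
Chromatic number = 3.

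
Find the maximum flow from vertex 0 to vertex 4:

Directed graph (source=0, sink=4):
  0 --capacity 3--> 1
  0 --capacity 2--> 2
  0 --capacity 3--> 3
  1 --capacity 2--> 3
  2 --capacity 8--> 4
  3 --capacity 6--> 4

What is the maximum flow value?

Computing max flow:
  Flow on (0->1): 2/3
  Flow on (0->2): 2/2
  Flow on (0->3): 3/3
  Flow on (1->3): 2/2
  Flow on (2->4): 2/8
  Flow on (3->4): 5/6
Maximum flow = 7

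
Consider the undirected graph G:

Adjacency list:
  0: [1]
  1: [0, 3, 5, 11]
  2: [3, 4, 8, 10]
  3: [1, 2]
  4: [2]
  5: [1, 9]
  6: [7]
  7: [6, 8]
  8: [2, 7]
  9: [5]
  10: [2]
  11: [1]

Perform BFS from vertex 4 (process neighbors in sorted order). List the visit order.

BFS from vertex 4 (neighbors processed in ascending order):
Visit order: 4, 2, 3, 8, 10, 1, 7, 0, 5, 11, 6, 9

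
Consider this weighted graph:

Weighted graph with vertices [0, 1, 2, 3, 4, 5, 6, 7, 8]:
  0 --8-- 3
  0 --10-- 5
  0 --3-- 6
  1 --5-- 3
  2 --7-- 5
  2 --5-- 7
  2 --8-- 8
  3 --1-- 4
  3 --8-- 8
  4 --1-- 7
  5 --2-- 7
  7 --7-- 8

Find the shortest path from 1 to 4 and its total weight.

Using Dijkstra's algorithm from vertex 1:
Shortest path: 1 -> 3 -> 4
Total weight: 5 + 1 = 6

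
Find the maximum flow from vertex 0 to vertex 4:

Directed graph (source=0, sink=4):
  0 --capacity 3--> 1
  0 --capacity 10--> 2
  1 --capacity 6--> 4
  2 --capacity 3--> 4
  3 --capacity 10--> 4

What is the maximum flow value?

Computing max flow:
  Flow on (0->1): 3/3
  Flow on (0->2): 3/10
  Flow on (1->4): 3/6
  Flow on (2->4): 3/3
Maximum flow = 6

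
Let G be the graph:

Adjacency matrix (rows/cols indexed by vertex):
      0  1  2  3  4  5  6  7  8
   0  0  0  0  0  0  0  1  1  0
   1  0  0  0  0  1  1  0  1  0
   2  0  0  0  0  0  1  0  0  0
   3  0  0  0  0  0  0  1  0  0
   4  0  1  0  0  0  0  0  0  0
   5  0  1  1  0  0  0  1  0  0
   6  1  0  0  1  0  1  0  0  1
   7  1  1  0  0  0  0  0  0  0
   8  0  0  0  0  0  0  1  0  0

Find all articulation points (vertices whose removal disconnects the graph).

An articulation point is a vertex whose removal disconnects the graph.
Articulation points: [1, 5, 6]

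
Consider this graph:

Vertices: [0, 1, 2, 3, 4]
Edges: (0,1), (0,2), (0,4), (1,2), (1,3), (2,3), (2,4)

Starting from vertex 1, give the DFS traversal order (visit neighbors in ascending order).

DFS from vertex 1 (neighbors processed in ascending order):
Visit order: 1, 0, 2, 3, 4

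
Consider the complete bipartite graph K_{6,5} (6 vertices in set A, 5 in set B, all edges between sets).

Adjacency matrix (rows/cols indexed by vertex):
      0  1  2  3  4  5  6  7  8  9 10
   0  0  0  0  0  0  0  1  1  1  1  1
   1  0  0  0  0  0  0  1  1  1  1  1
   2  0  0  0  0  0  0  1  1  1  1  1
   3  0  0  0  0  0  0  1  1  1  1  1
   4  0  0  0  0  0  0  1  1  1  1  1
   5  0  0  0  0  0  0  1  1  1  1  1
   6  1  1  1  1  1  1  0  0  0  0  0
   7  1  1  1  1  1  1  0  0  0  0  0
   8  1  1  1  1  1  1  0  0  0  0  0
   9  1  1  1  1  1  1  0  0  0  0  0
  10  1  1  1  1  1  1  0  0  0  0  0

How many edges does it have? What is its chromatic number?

K_{6,5} has 6 * 5 = 30 edges.
Bipartite graphs have chromatic number 2 (color each partition differently).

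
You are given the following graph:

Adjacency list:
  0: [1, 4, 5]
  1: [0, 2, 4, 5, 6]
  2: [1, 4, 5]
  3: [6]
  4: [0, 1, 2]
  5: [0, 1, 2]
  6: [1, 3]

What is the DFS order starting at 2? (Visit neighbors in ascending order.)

DFS from vertex 2 (neighbors processed in ascending order):
Visit order: 2, 1, 0, 4, 5, 6, 3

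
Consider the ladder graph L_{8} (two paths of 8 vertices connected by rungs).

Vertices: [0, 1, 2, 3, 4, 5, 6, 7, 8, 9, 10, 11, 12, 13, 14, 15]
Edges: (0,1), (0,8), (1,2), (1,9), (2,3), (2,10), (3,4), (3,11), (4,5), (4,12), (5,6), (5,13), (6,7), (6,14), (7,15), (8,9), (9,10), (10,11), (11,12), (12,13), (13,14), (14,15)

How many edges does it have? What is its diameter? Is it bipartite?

Ladder graph L_{8}: 8 rungs + 2 * (8-1) path edges = 8 + 14 = 22 edges.
Diameter = 8.
Ladder graphs are bipartite (alternating coloring along each path).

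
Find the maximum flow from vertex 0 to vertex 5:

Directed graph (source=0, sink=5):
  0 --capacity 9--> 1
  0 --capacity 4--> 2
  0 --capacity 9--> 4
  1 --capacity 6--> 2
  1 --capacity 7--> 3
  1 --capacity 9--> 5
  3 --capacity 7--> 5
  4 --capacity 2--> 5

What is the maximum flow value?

Computing max flow:
  Flow on (0->1): 9/9
  Flow on (0->4): 2/9
  Flow on (1->5): 9/9
  Flow on (4->5): 2/2
Maximum flow = 11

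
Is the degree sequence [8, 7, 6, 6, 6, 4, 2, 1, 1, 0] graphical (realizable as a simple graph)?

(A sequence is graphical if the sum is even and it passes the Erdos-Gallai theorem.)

Sum of degrees = 41. Sum is odd, so the sequence is NOT graphical.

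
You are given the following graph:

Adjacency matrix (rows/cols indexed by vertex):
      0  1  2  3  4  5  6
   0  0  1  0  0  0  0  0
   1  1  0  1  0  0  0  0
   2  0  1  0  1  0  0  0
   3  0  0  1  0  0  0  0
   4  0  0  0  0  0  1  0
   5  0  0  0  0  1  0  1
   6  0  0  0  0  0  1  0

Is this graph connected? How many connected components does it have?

Checking connectivity: the graph has 2 connected component(s).
Components: [[0, 1, 2, 3], [4, 5, 6]]. The graph is NOT connected.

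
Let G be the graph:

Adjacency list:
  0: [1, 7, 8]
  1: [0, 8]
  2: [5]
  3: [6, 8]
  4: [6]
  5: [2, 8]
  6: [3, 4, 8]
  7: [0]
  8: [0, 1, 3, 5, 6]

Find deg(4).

Vertex 4 has neighbors [6], so deg(4) = 1.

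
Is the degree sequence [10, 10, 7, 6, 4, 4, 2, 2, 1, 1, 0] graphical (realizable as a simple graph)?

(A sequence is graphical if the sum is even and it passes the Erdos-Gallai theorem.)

Sum of degrees = 47. Sum is odd, so the sequence is NOT graphical.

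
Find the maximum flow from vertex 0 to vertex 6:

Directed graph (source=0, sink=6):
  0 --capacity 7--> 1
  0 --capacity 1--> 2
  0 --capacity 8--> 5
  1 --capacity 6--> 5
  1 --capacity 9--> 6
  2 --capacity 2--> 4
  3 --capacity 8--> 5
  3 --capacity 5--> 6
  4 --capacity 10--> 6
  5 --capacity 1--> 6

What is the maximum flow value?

Computing max flow:
  Flow on (0->1): 7/7
  Flow on (0->2): 1/1
  Flow on (0->5): 1/8
  Flow on (1->6): 7/9
  Flow on (2->4): 1/2
  Flow on (4->6): 1/10
  Flow on (5->6): 1/1
Maximum flow = 9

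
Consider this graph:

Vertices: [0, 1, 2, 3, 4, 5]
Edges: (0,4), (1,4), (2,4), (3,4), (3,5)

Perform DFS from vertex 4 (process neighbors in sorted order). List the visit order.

DFS from vertex 4 (neighbors processed in ascending order):
Visit order: 4, 0, 1, 2, 3, 5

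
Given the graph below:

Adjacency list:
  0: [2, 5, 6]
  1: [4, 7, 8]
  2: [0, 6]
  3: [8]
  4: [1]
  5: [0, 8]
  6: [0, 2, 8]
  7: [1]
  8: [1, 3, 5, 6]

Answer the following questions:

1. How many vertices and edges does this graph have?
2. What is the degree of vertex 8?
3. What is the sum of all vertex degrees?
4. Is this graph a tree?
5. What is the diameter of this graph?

Count: 9 vertices, 10 edges.
Vertex 8 has neighbors [1, 3, 5, 6], degree = 4.
Handshaking lemma: 2 * 10 = 20.
A tree on 9 vertices has 8 edges. This graph has 10 edges (2 extra). Not a tree.
Diameter (longest shortest path) = 4.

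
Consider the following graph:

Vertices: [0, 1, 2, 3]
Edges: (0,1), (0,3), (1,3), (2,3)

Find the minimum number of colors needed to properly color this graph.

The graph has a maximum clique of size 3 (lower bound on chromatic number).
A valid 3-coloring: {0: 1, 1: 2, 2: 1, 3: 0}.
Chromatic number = 3.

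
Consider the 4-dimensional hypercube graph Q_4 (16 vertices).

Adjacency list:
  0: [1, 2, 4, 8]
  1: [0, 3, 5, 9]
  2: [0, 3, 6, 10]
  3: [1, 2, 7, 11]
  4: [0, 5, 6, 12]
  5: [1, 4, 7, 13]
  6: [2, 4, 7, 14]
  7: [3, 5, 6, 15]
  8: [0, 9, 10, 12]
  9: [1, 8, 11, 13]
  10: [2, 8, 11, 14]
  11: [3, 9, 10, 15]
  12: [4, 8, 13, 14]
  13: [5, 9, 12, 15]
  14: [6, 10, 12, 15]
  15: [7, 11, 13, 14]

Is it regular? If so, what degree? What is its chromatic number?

In Q_4, every vertex has exactly 4 neighbors (flip one of 4 bits), so it is 4-regular.
Q_4 is bipartite (partition by bit-parity), so chromatic number = 2.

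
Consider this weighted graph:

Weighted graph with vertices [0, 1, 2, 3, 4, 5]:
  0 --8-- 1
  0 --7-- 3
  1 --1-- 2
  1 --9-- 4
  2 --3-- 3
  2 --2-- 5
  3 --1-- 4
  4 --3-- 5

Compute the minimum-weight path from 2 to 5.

Using Dijkstra's algorithm from vertex 2:
Shortest path: 2 -> 5
Total weight: 2 = 2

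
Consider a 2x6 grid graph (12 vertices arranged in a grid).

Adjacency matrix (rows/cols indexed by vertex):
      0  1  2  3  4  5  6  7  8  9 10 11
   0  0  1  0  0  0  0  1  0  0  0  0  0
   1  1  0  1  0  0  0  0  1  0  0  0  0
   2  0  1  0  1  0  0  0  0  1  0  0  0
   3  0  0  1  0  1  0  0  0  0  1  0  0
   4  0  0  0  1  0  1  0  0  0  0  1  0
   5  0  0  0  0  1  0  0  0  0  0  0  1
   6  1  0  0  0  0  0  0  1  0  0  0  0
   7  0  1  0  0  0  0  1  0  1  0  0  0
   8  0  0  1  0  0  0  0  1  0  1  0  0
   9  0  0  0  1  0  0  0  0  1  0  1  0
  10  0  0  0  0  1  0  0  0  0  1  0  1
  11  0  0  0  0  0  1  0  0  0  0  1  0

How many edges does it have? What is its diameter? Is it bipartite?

A 2x6 grid has 6 vertical edges and 10 horizontal edges.
Total edges = 6 + 10 = 16.
Diameter = (2-1) + (6-1) = 6 (corner to opposite corner).
Grid graphs are bipartite (checkerboard coloring).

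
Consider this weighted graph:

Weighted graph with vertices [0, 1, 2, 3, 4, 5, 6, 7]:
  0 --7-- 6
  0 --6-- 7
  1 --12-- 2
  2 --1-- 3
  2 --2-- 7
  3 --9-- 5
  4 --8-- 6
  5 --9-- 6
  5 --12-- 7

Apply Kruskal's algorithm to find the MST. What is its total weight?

Applying Kruskal's algorithm (sort edges by weight, add if no cycle):
  Add (2,3) w=1
  Add (2,7) w=2
  Add (0,7) w=6
  Add (0,6) w=7
  Add (4,6) w=8
  Add (3,5) w=9
  Skip (5,6) w=9 (creates cycle)
  Add (1,2) w=12
  Skip (5,7) w=12 (creates cycle)
MST weight = 45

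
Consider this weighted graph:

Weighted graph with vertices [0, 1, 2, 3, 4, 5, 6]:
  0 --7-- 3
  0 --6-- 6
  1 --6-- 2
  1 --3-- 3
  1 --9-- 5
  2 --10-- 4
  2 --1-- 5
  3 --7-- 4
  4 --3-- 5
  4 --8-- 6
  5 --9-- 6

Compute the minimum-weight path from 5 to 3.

Using Dijkstra's algorithm from vertex 5:
Shortest path: 5 -> 4 -> 3
Total weight: 3 + 7 = 10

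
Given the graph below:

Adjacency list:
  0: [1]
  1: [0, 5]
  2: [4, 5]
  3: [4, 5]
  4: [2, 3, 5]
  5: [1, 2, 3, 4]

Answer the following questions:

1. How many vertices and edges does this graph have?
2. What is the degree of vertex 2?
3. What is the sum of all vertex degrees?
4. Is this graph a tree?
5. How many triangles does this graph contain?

Count: 6 vertices, 7 edges.
Vertex 2 has neighbors [4, 5], degree = 2.
Handshaking lemma: 2 * 7 = 14.
A tree on 6 vertices has 5 edges. This graph has 7 edges (2 extra). Not a tree.
Number of triangles = 2.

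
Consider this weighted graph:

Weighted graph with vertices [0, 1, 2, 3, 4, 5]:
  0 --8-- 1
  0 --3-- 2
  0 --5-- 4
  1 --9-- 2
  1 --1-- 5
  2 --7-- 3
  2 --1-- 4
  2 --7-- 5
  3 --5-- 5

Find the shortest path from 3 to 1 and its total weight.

Using Dijkstra's algorithm from vertex 3:
Shortest path: 3 -> 5 -> 1
Total weight: 5 + 1 = 6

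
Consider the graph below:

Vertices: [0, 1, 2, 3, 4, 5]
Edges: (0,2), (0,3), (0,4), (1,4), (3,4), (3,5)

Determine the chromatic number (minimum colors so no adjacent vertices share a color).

The graph has a maximum clique of size 3 (lower bound on chromatic number).
A valid 3-coloring: {0: 0, 1: 0, 2: 1, 3: 1, 4: 2, 5: 0}.
Chromatic number = 3.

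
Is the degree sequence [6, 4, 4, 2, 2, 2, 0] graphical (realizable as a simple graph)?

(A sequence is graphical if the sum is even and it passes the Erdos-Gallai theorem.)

Sum of degrees = 20. Sum is even but fails Erdos-Gallai. The sequence is NOT graphical.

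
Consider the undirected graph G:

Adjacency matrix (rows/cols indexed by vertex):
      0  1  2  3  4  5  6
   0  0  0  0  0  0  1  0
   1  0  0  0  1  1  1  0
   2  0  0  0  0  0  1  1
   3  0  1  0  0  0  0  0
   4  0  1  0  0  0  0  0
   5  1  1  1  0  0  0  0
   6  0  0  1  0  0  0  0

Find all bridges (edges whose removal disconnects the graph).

A bridge is an edge whose removal increases the number of connected components.
Bridges found: (0,5), (1,3), (1,4), (1,5), (2,5), (2,6)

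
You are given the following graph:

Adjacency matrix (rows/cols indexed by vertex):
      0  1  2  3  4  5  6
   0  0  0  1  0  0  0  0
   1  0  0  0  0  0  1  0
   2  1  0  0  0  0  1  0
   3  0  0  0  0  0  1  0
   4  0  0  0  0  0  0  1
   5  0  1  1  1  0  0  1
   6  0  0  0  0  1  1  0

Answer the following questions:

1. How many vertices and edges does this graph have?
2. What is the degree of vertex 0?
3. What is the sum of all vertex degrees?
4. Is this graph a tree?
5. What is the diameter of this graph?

Count: 7 vertices, 6 edges.
Vertex 0 has neighbors [2], degree = 1.
Handshaking lemma: 2 * 6 = 12.
A graph is a tree iff it is connected and has exactly n-1 edges. This graph is connected (all 7 vertices in one component) and has 7-1 = 6 edges. It is a tree.
Diameter (longest shortest path) = 4.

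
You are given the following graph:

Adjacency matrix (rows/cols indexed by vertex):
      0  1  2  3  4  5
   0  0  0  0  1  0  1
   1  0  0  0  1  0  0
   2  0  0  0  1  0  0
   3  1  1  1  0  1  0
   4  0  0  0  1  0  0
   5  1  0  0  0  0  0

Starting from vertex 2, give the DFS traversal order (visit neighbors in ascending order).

DFS from vertex 2 (neighbors processed in ascending order):
Visit order: 2, 3, 0, 5, 1, 4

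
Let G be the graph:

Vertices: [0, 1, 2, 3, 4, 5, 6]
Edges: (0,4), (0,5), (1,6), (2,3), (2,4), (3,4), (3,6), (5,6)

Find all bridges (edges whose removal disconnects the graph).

A bridge is an edge whose removal increases the number of connected components.
Bridges found: (1,6)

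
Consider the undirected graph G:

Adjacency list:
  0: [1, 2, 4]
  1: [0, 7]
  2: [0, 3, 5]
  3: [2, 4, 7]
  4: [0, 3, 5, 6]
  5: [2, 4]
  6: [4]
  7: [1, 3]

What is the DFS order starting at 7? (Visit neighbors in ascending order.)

DFS from vertex 7 (neighbors processed in ascending order):
Visit order: 7, 1, 0, 2, 3, 4, 5, 6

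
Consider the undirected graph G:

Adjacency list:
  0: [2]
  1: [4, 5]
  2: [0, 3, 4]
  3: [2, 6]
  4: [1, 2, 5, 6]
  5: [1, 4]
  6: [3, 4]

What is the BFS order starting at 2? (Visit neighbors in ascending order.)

BFS from vertex 2 (neighbors processed in ascending order):
Visit order: 2, 0, 3, 4, 6, 1, 5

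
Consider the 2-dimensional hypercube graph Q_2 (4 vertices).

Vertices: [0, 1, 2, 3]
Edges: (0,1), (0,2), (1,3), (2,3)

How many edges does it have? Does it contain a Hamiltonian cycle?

Q_2 has 4 * 2 / 2 = 4 edges.
Q_2 (d >= 2) always has a Hamiltonian cycle: a 2-bit cyclic Gray code visits every vertex exactly once and returns to the start.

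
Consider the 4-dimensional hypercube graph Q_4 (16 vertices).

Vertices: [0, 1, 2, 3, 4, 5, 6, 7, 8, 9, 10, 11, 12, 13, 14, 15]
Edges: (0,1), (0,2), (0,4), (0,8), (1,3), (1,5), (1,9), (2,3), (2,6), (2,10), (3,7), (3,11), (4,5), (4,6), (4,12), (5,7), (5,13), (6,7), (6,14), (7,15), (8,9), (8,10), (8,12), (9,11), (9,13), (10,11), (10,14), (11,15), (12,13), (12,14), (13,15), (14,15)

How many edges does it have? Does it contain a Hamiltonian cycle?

Q_4 has 16 * 4 / 2 = 32 edges.
Q_4 (d >= 2) always has a Hamiltonian cycle: a 4-bit cyclic Gray code visits every vertex exactly once and returns to the start.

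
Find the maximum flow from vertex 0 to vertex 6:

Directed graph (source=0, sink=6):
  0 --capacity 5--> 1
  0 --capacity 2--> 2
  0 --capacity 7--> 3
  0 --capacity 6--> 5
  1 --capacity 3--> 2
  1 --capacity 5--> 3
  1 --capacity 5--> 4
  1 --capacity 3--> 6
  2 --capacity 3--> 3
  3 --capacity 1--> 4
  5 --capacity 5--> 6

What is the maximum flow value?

Computing max flow:
  Flow on (0->1): 3/5
  Flow on (0->5): 5/6
  Flow on (1->6): 3/3
  Flow on (5->6): 5/5
Maximum flow = 8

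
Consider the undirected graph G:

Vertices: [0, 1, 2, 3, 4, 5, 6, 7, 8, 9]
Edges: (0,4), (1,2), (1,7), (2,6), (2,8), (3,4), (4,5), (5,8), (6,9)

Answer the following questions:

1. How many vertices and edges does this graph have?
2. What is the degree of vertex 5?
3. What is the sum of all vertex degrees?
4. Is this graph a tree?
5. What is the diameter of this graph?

Count: 10 vertices, 9 edges.
Vertex 5 has neighbors [4, 8], degree = 2.
Handshaking lemma: 2 * 9 = 18.
A graph is a tree iff it is connected and has exactly n-1 edges. This graph is connected (all 10 vertices in one component) and has 10-1 = 9 edges. It is a tree.
Diameter (longest shortest path) = 6.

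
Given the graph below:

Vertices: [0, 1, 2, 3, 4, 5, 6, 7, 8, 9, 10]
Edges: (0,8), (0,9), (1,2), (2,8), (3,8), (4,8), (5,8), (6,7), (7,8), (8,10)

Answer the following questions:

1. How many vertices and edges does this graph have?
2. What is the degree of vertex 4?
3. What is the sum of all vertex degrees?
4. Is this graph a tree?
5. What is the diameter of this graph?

Count: 11 vertices, 10 edges.
Vertex 4 has neighbors [8], degree = 1.
Handshaking lemma: 2 * 10 = 20.
A graph is a tree iff it is connected and has exactly n-1 edges. This graph is connected (all 11 vertices in one component) and has 11-1 = 10 edges. It is a tree.
Diameter (longest shortest path) = 4.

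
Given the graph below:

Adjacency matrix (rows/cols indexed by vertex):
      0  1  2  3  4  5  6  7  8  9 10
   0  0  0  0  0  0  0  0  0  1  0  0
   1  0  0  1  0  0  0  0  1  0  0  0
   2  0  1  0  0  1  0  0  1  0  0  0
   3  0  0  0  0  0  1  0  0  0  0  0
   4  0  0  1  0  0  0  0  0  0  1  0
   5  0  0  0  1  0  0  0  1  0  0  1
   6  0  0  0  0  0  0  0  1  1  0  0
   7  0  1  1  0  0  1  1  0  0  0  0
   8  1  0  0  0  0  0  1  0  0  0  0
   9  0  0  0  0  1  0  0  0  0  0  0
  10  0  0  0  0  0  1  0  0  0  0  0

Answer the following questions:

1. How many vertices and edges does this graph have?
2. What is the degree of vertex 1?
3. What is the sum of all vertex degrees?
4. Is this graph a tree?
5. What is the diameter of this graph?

Count: 11 vertices, 11 edges.
Vertex 1 has neighbors [2, 7], degree = 2.
Handshaking lemma: 2 * 11 = 22.
A tree on 11 vertices has 10 edges. This graph has 11 edges (1 extra). Not a tree.
Diameter (longest shortest path) = 6.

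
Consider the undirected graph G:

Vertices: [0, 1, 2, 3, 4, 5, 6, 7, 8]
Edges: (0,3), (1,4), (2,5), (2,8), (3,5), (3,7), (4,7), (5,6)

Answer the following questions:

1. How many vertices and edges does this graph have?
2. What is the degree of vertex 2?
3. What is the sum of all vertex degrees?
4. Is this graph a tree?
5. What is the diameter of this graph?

Count: 9 vertices, 8 edges.
Vertex 2 has neighbors [5, 8], degree = 2.
Handshaking lemma: 2 * 8 = 16.
A graph is a tree iff it is connected and has exactly n-1 edges. This graph is connected (all 9 vertices in one component) and has 9-1 = 8 edges. It is a tree.
Diameter (longest shortest path) = 6.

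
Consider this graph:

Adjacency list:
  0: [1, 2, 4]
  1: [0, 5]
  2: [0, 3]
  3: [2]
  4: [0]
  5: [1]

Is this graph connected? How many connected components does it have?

Checking connectivity: the graph has 1 connected component(s).
All vertices are reachable from each other. The graph IS connected.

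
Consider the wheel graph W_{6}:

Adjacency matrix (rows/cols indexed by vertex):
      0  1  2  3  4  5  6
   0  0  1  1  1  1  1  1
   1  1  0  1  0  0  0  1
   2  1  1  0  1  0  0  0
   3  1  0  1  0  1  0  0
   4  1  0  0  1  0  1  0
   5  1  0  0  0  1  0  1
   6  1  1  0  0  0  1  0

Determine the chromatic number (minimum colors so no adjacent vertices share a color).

W_{6} = C_{6} plus a hub adjacent to every cycle vertex.
The outer cycle needs 2 colors (even cycle); the hub is adjacent to all of them so needs a fresh color.
Chromatic number = 2 + 1 = 3.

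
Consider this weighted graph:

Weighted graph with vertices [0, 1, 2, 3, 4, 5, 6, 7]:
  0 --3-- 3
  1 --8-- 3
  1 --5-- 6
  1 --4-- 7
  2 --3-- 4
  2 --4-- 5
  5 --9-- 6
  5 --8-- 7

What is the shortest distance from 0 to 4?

Using Dijkstra's algorithm from vertex 0:
Shortest path: 0 -> 3 -> 1 -> 7 -> 5 -> 2 -> 4
Total weight: 3 + 8 + 4 + 8 + 4 + 3 = 30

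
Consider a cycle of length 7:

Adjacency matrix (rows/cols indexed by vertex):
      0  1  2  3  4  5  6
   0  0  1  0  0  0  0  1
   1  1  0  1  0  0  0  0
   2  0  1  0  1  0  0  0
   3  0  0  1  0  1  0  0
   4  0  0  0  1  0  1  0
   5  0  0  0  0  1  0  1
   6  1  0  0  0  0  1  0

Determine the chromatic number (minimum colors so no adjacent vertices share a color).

This is an odd cycle (C_7). Odd cycles are not bipartite (any 2-coloring forces two adjacent vertices to match), and 3 colors suffice.
Chromatic number = 3.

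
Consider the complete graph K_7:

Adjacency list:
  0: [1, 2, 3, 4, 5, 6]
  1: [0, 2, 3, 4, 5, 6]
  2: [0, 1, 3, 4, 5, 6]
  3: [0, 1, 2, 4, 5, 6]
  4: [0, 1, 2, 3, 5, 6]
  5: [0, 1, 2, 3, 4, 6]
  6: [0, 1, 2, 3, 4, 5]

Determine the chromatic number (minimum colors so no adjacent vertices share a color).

In K_7, every vertex is adjacent to every other vertex.
Each vertex needs a unique color.
Chromatic number = 7.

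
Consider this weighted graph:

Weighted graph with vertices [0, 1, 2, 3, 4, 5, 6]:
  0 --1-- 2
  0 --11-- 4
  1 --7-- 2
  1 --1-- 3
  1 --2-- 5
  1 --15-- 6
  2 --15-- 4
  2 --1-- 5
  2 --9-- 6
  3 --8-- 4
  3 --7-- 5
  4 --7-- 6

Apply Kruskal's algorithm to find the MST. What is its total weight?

Applying Kruskal's algorithm (sort edges by weight, add if no cycle):
  Add (0,2) w=1
  Add (1,3) w=1
  Add (2,5) w=1
  Add (1,5) w=2
  Skip (1,2) w=7 (creates cycle)
  Skip (3,5) w=7 (creates cycle)
  Add (4,6) w=7
  Add (3,4) w=8
  Skip (2,6) w=9 (creates cycle)
  Skip (0,4) w=11 (creates cycle)
  Skip (1,6) w=15 (creates cycle)
  Skip (2,4) w=15 (creates cycle)
MST weight = 20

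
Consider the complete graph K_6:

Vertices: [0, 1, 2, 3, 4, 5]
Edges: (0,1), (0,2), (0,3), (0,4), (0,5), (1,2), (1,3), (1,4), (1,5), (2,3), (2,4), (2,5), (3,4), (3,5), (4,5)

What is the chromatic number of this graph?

In K_6, every vertex is adjacent to every other vertex.
Each vertex needs a unique color.
Chromatic number = 6.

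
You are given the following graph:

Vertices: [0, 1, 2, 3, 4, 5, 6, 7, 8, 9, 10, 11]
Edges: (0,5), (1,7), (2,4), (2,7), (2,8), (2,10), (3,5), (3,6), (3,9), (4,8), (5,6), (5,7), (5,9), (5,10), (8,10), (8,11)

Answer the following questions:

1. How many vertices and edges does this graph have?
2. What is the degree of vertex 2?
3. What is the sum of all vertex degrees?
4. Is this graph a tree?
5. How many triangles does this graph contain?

Count: 12 vertices, 16 edges.
Vertex 2 has neighbors [4, 7, 8, 10], degree = 4.
Handshaking lemma: 2 * 16 = 32.
A tree on 12 vertices has 11 edges. This graph has 16 edges (5 extra). Not a tree.
Number of triangles = 4.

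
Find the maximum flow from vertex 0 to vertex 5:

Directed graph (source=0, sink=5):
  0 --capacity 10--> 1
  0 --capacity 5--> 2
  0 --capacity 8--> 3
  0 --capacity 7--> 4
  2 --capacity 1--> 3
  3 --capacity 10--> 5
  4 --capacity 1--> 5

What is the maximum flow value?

Computing max flow:
  Flow on (0->2): 1/5
  Flow on (0->3): 8/8
  Flow on (0->4): 1/7
  Flow on (2->3): 1/1
  Flow on (3->5): 9/10
  Flow on (4->5): 1/1
Maximum flow = 10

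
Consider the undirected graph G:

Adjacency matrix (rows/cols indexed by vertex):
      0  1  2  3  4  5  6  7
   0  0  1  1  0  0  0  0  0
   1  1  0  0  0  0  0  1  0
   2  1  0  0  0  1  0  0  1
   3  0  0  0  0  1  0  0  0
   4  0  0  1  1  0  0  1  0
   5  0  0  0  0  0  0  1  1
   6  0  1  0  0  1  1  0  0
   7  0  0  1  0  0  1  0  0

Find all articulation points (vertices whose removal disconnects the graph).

An articulation point is a vertex whose removal disconnects the graph.
Articulation points: [4]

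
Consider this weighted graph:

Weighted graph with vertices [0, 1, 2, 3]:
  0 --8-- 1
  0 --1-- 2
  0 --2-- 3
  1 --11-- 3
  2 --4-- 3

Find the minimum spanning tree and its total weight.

Applying Kruskal's algorithm (sort edges by weight, add if no cycle):
  Add (0,2) w=1
  Add (0,3) w=2
  Skip (2,3) w=4 (creates cycle)
  Add (0,1) w=8
  Skip (1,3) w=11 (creates cycle)
MST weight = 11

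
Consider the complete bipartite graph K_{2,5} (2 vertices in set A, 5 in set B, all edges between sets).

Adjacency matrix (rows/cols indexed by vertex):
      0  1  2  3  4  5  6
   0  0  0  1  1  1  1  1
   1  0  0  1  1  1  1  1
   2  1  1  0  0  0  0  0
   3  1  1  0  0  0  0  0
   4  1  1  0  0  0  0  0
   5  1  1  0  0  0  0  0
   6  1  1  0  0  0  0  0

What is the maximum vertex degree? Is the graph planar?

Set-A vertices have degree 5; set-B vertices have degree 2. Maximum degree = max(2,5) = 5.
min(2,5) <= 2, so K_{2,5} avoids a K_{3,3} subdivision and is planar.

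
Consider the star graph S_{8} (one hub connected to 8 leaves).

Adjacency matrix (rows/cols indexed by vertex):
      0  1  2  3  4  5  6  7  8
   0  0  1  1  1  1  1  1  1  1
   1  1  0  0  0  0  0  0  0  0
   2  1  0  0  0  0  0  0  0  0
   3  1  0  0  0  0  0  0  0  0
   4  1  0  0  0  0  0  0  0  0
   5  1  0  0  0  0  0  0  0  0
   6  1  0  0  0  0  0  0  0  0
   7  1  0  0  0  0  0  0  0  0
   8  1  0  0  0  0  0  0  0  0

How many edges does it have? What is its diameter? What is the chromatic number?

Star graph S_{8}: the hub connects to all 8 leaves.
Edges = 8.
Diameter = 2 (any leaf to hub is 1, leaf to leaf through hub is 2).
Star graphs are bipartite (hub vs leaves), so chromatic number = 2.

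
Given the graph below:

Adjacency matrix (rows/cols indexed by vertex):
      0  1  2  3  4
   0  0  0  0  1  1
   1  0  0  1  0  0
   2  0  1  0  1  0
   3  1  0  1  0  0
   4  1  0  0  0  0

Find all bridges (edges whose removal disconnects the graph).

A bridge is an edge whose removal increases the number of connected components.
Bridges found: (0,3), (0,4), (1,2), (2,3)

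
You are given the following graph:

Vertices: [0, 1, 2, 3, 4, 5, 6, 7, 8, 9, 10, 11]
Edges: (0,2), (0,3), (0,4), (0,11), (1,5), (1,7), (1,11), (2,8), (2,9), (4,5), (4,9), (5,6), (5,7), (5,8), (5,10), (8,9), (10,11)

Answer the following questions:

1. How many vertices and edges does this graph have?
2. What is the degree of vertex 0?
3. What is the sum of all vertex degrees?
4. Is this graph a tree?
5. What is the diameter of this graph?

Count: 12 vertices, 17 edges.
Vertex 0 has neighbors [2, 3, 4, 11], degree = 4.
Handshaking lemma: 2 * 17 = 34.
A tree on 12 vertices has 11 edges. This graph has 17 edges (6 extra). Not a tree.
Diameter (longest shortest path) = 4.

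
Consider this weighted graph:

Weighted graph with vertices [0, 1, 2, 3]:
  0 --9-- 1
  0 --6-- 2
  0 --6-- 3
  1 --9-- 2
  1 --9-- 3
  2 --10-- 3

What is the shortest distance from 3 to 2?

Using Dijkstra's algorithm from vertex 3:
Shortest path: 3 -> 2
Total weight: 10 = 10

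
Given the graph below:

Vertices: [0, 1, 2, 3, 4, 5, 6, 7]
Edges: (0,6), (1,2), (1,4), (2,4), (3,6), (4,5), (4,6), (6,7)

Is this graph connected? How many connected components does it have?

Checking connectivity: the graph has 1 connected component(s).
All vertices are reachable from each other. The graph IS connected.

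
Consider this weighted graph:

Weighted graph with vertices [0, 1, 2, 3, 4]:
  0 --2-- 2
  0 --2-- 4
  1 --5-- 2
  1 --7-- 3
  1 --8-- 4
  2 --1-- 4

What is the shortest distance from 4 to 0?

Using Dijkstra's algorithm from vertex 4:
Shortest path: 4 -> 0
Total weight: 2 = 2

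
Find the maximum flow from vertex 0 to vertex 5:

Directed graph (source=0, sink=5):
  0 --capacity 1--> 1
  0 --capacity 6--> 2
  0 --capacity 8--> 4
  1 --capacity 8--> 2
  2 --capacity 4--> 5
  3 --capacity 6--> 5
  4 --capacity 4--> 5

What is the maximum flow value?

Computing max flow:
  Flow on (0->2): 4/6
  Flow on (0->4): 4/8
  Flow on (2->5): 4/4
  Flow on (4->5): 4/4
Maximum flow = 8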